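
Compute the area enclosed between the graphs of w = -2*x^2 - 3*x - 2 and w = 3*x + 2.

Set the curves equal: -2*x^2 - 3*x - 2 = 3*x + 2, so -2*x^2 - 6*x - 4 = 0, which factors as -2*(x + 1)*(x + 2) = 0. The curves meet at x = -2, -1.
On [-2, -1], w = -2*x^2 - 3*x - 2 is on top; that piece has area ∫[-2,-1] (-2*x^2 - 6*x - 4) dx = 1/3.

1/3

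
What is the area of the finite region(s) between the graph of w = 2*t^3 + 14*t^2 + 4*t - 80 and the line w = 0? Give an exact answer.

The curve meets the t-axis where 2*t^3 + 14*t^2 + 4*t - 80 = 0, i.e. 2*(t - 2)*(t + 4)*(t + 5) = 0, at t = -5, -4, 2.
On [-5, -4] the curve lies above the axis; ∫[-5,-4] (2*t^3 + 14*t^2 + 4*t - 80) dt = 13/6, giving area 13/6.
On [-4, 2] the curve lies below the axis; ∫[-4,2] (2*t^3 + 14*t^2 + 4*t - 80) dt = -288, giving area 288.
Total area = 13/6 + 288 = 1741/6.

1741/6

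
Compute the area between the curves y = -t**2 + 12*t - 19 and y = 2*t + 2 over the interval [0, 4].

The difference (-t**2 + 12*t - 19) - (2*t + 2) = -t**2 + 10*t - 21 changes sign at t = 3 inside [0, 4], so split the integral there.
∫[0,3] (-t**2 + 10*t - 21) dt = -27; the area of that piece is 27.
∫[3,4] (-t**2 + 10*t - 21) dt = 5/3.
Total area = 27 + 5/3 = 86/3.

86/3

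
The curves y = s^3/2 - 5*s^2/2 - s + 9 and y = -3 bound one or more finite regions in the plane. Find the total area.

Set the curves equal: s^3/2 - 5*s^2/2 - s + 9 = -3, so s^3/2 - 5*s^2/2 - s + 12 = 0, which factors as (s - 4)*(s - 3)*(s + 2)/2 = 0. The curves meet at s = -2, 3, 4.
On [-2, 3], y = s^3/2 - 5*s^2/2 - s + 9 is on top; that piece has area ∫[-2,3] (s^3/2 - 5*s^2/2 - s + 12) ds = 875/24.
On [3, 4], y = -3 is on top; that piece has area ∫[3,4] (-(s^3/2 - 5*s^2/2 - s + 12)) ds = 11/24.
Total enclosed area = 875/24 + 11/24 = 443/12.

443/12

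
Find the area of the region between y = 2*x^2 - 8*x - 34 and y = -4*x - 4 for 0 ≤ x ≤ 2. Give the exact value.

On [0, 2], (2*x^2 - 8*x - 34) - (-4*x - 4) = 2*x^2 - 4*x - 30 is ≤ 0 throughout, so the area is a single integral of |2*x^2 - 4*x - 30|.
∫[0,2] (2*x^2 - 4*x - 30) dx = -188/3; the area of that piece is 188/3.

188/3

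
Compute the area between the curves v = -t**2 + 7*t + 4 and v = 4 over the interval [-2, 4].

The difference (-t**2 + 7*t + 4) - (4) = -t**2 + 7*t changes sign at t = 0 inside [-2, 4], so split the integral there.
∫[-2,0] (-t**2 + 7*t) dt = -50/3; the area of that piece is 50/3.
∫[0,4] (-t**2 + 7*t) dt = 104/3.
Total area = 50/3 + 104/3 = 154/3.

154/3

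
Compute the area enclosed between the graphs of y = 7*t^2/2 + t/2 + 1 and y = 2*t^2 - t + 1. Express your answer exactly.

Set the curves equal: 7*t^2/2 + t/2 + 1 = 2*t^2 - t + 1, so 3*t^2/2 + 3*t/2 = 0, which factors as 3*t*(t + 1)/2 = 0. The curves meet at t = -1, 0.
On [-1, 0], y = 2*t^2 - t + 1 is on top; that piece has area ∫[-1,0] (-(3*t^2/2 + 3*t/2)) dt = 1/4.

1/4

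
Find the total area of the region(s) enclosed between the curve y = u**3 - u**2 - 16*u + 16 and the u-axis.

863/6

The curve meets the u-axis where u**3 - u**2 - 16*u + 16 = 0, i.e. (u - 4)*(u - 1)*(u + 4) = 0, at u = -4, 1, 4.
On [-4, 1] the curve lies above the axis; ∫[-4,1] (u**3 - u**2 - 16*u + 16) du = 1375/12, giving area 1375/12.
On [1, 4] the curve lies below the axis; ∫[1,4] (u**3 - u**2 - 16*u + 16) du = -117/4, giving area 117/4.
Total area = 1375/12 + 117/4 = 863/6.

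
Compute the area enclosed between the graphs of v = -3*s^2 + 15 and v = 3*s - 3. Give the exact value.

125/2

Set the curves equal: -3*s^2 + 15 = 3*s - 3, so -3*s^2 - 3*s + 18 = 0, which factors as -3*(s - 2)*(s + 3) = 0. The curves meet at s = -3, 2.
On [-3, 2], v = -3*s^2 + 15 is on top; that piece has area ∫[-3,2] (-3*s^2 - 3*s + 18) ds = 125/2.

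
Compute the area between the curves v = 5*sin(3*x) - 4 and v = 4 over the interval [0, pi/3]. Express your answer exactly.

-10/3 + 8*pi/3

On [0, pi/3], (5*sin(3*x) - 4) - (4) = 5*sin(3*x) - 8 is ≤ 0 throughout, so the area is a single integral of |5*sin(3*x) - 8|.
∫[0,pi/3] (5*sin(3*x) - 8) dx = 10/3 - 8*pi/3; the area of that piece is -10/3 + 8*pi/3.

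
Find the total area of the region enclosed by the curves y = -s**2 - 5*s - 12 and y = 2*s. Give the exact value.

Set the curves equal: -s**2 - 5*s - 12 = 2*s, so -s**2 - 7*s - 12 = 0, which factors as -(s + 3)*(s + 4) = 0. The curves meet at s = -4, -3.
On [-4, -3], y = -s**2 - 5*s - 12 is on top; that piece has area ∫[-4,-3] (-s**2 - 7*s - 12) ds = 1/6.

1/6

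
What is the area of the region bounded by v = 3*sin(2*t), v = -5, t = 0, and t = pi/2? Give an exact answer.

3 + 5*pi/2

On [0, pi/2], (3*sin(2*t)) - (-5) = 3*sin(2*t) + 5 is ≥ 0 throughout, so the area is a single integral of |3*sin(2*t) + 5|.
∫[0,pi/2] (3*sin(2*t) + 5) dt = 3 + 5*pi/2.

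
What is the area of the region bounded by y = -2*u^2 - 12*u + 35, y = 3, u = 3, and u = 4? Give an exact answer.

104/3

On [3, 4], (-2*u^2 - 12*u + 35) - (3) = -2*u^2 - 12*u + 32 is ≤ 0 throughout, so the area is a single integral of |-2*u^2 - 12*u + 32|.
∫[3,4] (-2*u^2 - 12*u + 32) du = -104/3; the area of that piece is 104/3.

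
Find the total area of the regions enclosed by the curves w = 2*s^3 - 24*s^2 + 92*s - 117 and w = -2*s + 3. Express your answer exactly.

Set the curves equal: 2*s^3 - 24*s^2 + 92*s - 117 = -2*s + 3, so 2*s^3 - 24*s^2 + 94*s - 120 = 0, which factors as 2*(s - 5)*(s - 4)*(s - 3) = 0. The curves meet at s = 3, 4, 5.
On [3, 4], w = 2*s^3 - 24*s^2 + 92*s - 117 is on top; that piece has area ∫[3,4] (2*s^3 - 24*s^2 + 94*s - 120) ds = 1/2.
On [4, 5], w = -2*s + 3 is on top; that piece has area ∫[4,5] (-(2*s^3 - 24*s^2 + 94*s - 120)) ds = 1/2.
Total enclosed area = 1/2 + 1/2 = 1.

1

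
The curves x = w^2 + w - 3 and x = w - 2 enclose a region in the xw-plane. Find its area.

4/3

Both boundary curves give x as a function of w, so integrate with respect to w. Setting them equal: w^2 - 1 = 0, i.e. (w - 1)*(w + 1) = 0, so they meet at w = -1, 1.
For w in [-1, 1], x = w^2 + w - 3 is on the left; area = ∫[-1,1] (-(w^2 - 1)) dw = 4/3.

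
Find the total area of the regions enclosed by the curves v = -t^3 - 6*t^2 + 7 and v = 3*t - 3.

Set the curves equal: -t^3 - 6*t^2 + 7 = 3*t - 3, so -t^3 - 6*t^2 - 3*t + 10 = 0, which factors as -(t - 1)*(t + 2)*(t + 5) = 0. The curves meet at t = -5, -2, 1.
On [-5, -2], v = 3*t - 3 is on top; that piece has area ∫[-5,-2] (-(-t^3 - 6*t^2 - 3*t + 10)) dt = 81/4.
On [-2, 1], v = -t^3 - 6*t^2 + 7 is on top; that piece has area ∫[-2,1] (-t^3 - 6*t^2 - 3*t + 10) dt = 81/4.
Total enclosed area = 81/4 + 81/4 = 81/2.

81/2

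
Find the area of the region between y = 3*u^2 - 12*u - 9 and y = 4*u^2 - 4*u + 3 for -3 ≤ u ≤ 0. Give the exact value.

The difference (3*u^2 - 12*u - 9) - (4*u^2 - 4*u + 3) = -u^2 - 8*u - 12 changes sign at u = -2 inside [-3, 0], so split the integral there.
∫[-3,-2] (-u^2 - 8*u - 12) du = 5/3.
∫[-2,0] (-u^2 - 8*u - 12) du = -32/3; the area of that piece is 32/3.
Total area = 5/3 + 32/3 = 37/3.

37/3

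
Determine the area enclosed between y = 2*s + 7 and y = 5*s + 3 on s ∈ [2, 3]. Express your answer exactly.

7/2

On [2, 3], (2*s + 7) - (5*s + 3) = -3*s + 4 is ≤ 0 throughout, so the area is a single integral of |-3*s + 4|.
∫[2,3] (-3*s + 4) ds = -7/2; the area of that piece is 7/2.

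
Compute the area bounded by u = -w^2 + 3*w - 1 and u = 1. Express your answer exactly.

1/6

Both boundary curves give u as a function of w, so integrate with respect to w. Setting them equal: -w^2 + 3*w - 2 = 0, i.e. -(w - 2)*(w - 1) = 0, so they meet at w = 1, 2.
For w in [1, 2], u = -w^2 + 3*w - 1 is on the right; area = ∫[1,2] (-w^2 + 3*w - 2) dw = 1/6.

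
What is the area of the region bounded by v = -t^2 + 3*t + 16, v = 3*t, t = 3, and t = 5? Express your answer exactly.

The difference (-t^2 + 3*t + 16) - (3*t) = -t^2 + 16 changes sign at t = 4 inside [3, 5], so split the integral there.
∫[3,4] (-t^2 + 16) dt = 11/3.
∫[4,5] (-t^2 + 16) dt = -13/3; the area of that piece is 13/3.
Total area = 11/3 + 13/3 = 8.

8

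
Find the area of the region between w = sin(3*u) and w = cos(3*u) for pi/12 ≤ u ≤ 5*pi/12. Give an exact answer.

On [pi/12, 5*pi/12], (sin(3*u)) - (cos(3*u)) = sin(3*u) - cos(3*u) is ≥ 0 throughout, so the area is a single integral of |sin(3*u) - cos(3*u)|.
∫[pi/12,5*pi/12] (sin(3*u) - cos(3*u)) du = 2*sqrt(2)/3.

2*sqrt(2)/3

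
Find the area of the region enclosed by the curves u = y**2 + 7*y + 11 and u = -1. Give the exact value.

1/6

Both boundary curves give u as a function of y, so integrate with respect to y. Setting them equal: y**2 + 7*y + 12 = 0, i.e. (y + 3)*(y + 4) = 0, so they meet at y = -4, -3.
For y in [-4, -3], u = y**2 + 7*y + 11 is on the left; area = ∫[-4,-3] (-(y**2 + 7*y + 12)) dy = 1/6.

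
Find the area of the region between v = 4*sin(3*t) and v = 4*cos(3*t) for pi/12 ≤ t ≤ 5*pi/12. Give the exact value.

On [pi/12, 5*pi/12], (4*sin(3*t)) - (4*cos(3*t)) = 4*sin(3*t) - 4*cos(3*t) is ≥ 0 throughout, so the area is a single integral of |4*sin(3*t) - 4*cos(3*t)|.
∫[pi/12,5*pi/12] (4*sin(3*t) - 4*cos(3*t)) dt = 8*sqrt(2)/3.

8*sqrt(2)/3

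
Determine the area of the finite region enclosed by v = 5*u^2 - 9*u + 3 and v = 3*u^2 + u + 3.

125/3

Set the curves equal: 5*u^2 - 9*u + 3 = 3*u^2 + u + 3, so 2*u^2 - 10*u = 0, which factors as 2*u*(u - 5) = 0. The curves meet at u = 0, 5.
On [0, 5], v = 3*u^2 + u + 3 is on top; that piece has area ∫[0,5] (-(2*u^2 - 10*u)) du = 125/3.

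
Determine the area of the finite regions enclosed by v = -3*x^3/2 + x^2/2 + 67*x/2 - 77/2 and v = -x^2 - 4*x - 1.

506

Set the curves equal: -3*x^3/2 + x^2/2 + 67*x/2 - 77/2 = -x^2 - 4*x - 1, so -3*x^3/2 + 3*x^2/2 + 75*x/2 - 75/2 = 0, which factors as -3*(x - 5)*(x - 1)*(x + 5)/2 = 0. The curves meet at x = -5, 1, 5.
On [-5, 1], v = -x^2 - 4*x - 1 is on top; that piece has area ∫[-5,1] (-(-3*x^3/2 + 3*x^2/2 + 75*x/2 - 75/2)) dx = 378.
On [1, 5], v = -3*x^3/2 + x^2/2 + 67*x/2 - 77/2 is on top; that piece has area ∫[1,5] (-3*x^3/2 + 3*x^2/2 + 75*x/2 - 75/2) dx = 128.
Total enclosed area = 378 + 128 = 506.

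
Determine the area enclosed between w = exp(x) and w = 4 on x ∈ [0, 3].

-19 + 16*log(2) + exp(3)

The difference (exp(x)) - (4) = exp(x) - 4 changes sign at x = log(4) inside [0, 3], so split the integral there.
∫[0,log(4)] (exp(x) - 4) dx = 3 - log(256); the area of that piece is -3 + log(256).
∫[log(4),3] (exp(x) - 4) dx = -16 + 8*log(2) + exp(3).
Total area = (-3 + log(256)) + (-16 + 8*log(2) + exp(3)) = -19 + 16*log(2) + exp(3).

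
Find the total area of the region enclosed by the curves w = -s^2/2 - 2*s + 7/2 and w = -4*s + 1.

Set the curves equal: -s^2/2 - 2*s + 7/2 = -4*s + 1, so -s^2/2 + 2*s + 5/2 = 0, which factors as -(s - 5)*(s + 1)/2 = 0. The curves meet at s = -1, 5.
On [-1, 5], w = -s^2/2 - 2*s + 7/2 is on top; that piece has area ∫[-1,5] (-s^2/2 + 2*s + 5/2) ds = 18.

18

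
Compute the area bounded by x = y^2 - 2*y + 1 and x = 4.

32/3

Both boundary curves give x as a function of y, so integrate with respect to y. Setting them equal: y^2 - 2*y - 3 = 0, i.e. (y - 3)*(y + 1) = 0, so they meet at y = -1, 3.
For y in [-1, 3], x = y^2 - 2*y + 1 is on the left; area = ∫[-1,3] (-(y^2 - 2*y - 3)) dy = 32/3.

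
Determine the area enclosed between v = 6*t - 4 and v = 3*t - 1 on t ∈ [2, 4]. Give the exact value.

On [2, 4], (6*t - 4) - (3*t - 1) = 3*t - 3 is ≥ 0 throughout, so the area is a single integral of |3*t - 3|.
∫[2,4] (3*t - 3) dt = 12.

12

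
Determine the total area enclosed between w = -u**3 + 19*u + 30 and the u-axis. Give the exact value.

517/2

The curve meets the u-axis where -u**3 + 19*u + 30 = 0, i.e. -(u - 5)*(u + 2)*(u + 3) = 0, at u = -3, -2, 5.
On [-3, -2] the curve lies below the axis; ∫[-3,-2] (-u**3 + 19*u + 30) du = -5/4, giving area 5/4.
On [-2, 5] the curve lies above the axis; ∫[-2,5] (-u**3 + 19*u + 30) du = 1029/4, giving area 1029/4.
Total area = 5/4 + 1029/4 = 517/2.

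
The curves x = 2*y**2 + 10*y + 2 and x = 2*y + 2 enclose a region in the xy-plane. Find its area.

64/3

Both boundary curves give x as a function of y, so integrate with respect to y. Setting them equal: 2*y**2 + 8*y = 0, i.e. 2*y*(y + 4) = 0, so they meet at y = -4, 0.
For y in [-4, 0], x = 2*y**2 + 10*y + 2 is on the left; area = ∫[-4,0] (-(2*y**2 + 8*y)) dy = 64/3.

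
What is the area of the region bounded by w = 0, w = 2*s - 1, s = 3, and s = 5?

14

On [3, 5], (0) - (2*s - 1) = -2*s + 1 is ≤ 0 throughout, so the area is a single integral of |-2*s + 1|.
∫[3,5] (-2*s + 1) ds = -14; the area of that piece is 14.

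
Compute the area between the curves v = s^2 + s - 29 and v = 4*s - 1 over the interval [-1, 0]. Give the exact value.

On [-1, 0], (s^2 + s - 29) - (4*s - 1) = s^2 - 3*s - 28 is ≤ 0 throughout, so the area is a single integral of |s^2 - 3*s - 28|.
∫[-1,0] (s^2 - 3*s - 28) ds = -157/6; the area of that piece is 157/6.

157/6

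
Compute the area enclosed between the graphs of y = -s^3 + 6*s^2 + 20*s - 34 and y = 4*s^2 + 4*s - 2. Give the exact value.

Set the curves equal: -s^3 + 6*s^2 + 20*s - 34 = 4*s^2 + 4*s - 2, so -s^3 + 2*s^2 + 16*s - 32 = 0, which factors as -(s - 4)*(s - 2)*(s + 4) = 0. The curves meet at s = -4, 2, 4.
On [-4, 2], y = 4*s^2 + 4*s - 2 is on top; that piece has area ∫[-4,2] (-(-s^3 + 2*s^2 + 16*s - 32)) ds = 180.
On [2, 4], y = -s^3 + 6*s^2 + 20*s - 34 is on top; that piece has area ∫[2,4] (-s^3 + 2*s^2 + 16*s - 32) ds = 28/3.
Total enclosed area = 180 + 28/3 = 568/3.

568/3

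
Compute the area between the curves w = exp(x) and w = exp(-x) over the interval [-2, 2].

-4 + 2*exp(-2) + 2*exp(2)

The difference (exp(x)) - (exp(-x)) = exp(x) - exp(-x) changes sign at x = 0 inside [-2, 2], so split the integral there.
∫[-2,0] (exp(x) - exp(-x)) dx = -exp(2) - exp(-2) + 2; the area of that piece is -2 + exp(-2) + exp(2).
∫[0,2] (exp(x) - exp(-x)) dx = -2 + exp(-2) + exp(2).
Total area = (-2 + exp(-2) + exp(2)) + (-2 + exp(-2) + exp(2)) = -4 + 2*exp(-2) + 2*exp(2).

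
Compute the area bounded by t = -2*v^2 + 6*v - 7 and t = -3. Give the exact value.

Both boundary curves give t as a function of v, so integrate with respect to v. Setting them equal: -2*v^2 + 6*v - 4 = 0, i.e. -2*(v - 2)*(v - 1) = 0, so they meet at v = 1, 2.
For v in [1, 2], t = -2*v^2 + 6*v - 7 is on the right; area = ∫[1,2] (-2*v^2 + 6*v - 4) dv = 1/3.

1/3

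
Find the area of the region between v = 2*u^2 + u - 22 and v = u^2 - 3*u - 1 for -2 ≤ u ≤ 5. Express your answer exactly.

106

The difference (2*u^2 + u - 22) - (u^2 - 3*u - 1) = u^2 + 4*u - 21 changes sign at u = 3 inside [-2, 5], so split the integral there.
∫[-2,3] (u^2 + 4*u - 21) du = -250/3; the area of that piece is 250/3.
∫[3,5] (u^2 + 4*u - 21) du = 68/3.
Total area = 250/3 + 68/3 = 106.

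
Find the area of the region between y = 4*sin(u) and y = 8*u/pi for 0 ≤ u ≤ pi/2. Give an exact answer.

4 - pi

On [0, pi/2], (4*sin(u)) - (8*u/pi) = -8*u/pi + 4*sin(u) is ≥ 0 throughout, so the area is a single integral of |-8*u/pi + 4*sin(u)|.
∫[0,pi/2] (-8*u/pi + 4*sin(u)) du = 4 - pi.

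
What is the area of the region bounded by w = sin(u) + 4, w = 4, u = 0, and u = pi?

2

On [0, pi], (sin(u) + 4) - (4) = sin(u) is ≥ 0 throughout, so the area is a single integral of |sin(u)|.
∫[0,pi] (sin(u)) du = 2.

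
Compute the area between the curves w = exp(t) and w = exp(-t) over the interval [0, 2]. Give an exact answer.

On [0, 2], (exp(t)) - (exp(-t)) = exp(t) - exp(-t) is ≥ 0 throughout, so the area is a single integral of |exp(t) - exp(-t)|.
∫[0,2] (exp(t) - exp(-t)) dt = -2 + exp(-2) + exp(2).

-2 + exp(-2) + exp(2)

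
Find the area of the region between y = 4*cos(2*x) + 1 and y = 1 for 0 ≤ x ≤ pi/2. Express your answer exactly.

The difference (4*cos(2*x) + 1) - (1) = 4*cos(2*x) changes sign at x = pi/4 inside [0, pi/2], so split the integral there.
∫[0,pi/4] (4*cos(2*x)) dx = 2.
∫[pi/4,pi/2] (4*cos(2*x)) dx = -2; the area of that piece is 2.
Total area = 2 + 2 = 4.

4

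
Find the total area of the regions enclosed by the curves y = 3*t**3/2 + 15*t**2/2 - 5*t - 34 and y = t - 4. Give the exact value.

937/8

Set the curves equal: 3*t**3/2 + 15*t**2/2 - 5*t - 34 = t - 4, so 3*t**3/2 + 15*t**2/2 - 6*t - 30 = 0, which factors as 3*(t - 2)*(t + 2)*(t + 5)/2 = 0. The curves meet at t = -5, -2, 2.
On [-5, -2], y = 3*t**3/2 + 15*t**2/2 - 5*t - 34 is on top; that piece has area ∫[-5,-2] (3*t**3/2 + 15*t**2/2 - 6*t - 30) dt = 297/8.
On [-2, 2], y = t - 4 is on top; that piece has area ∫[-2,2] (-(3*t**3/2 + 15*t**2/2 - 6*t - 30)) dt = 80.
Total enclosed area = 297/8 + 80 = 937/8.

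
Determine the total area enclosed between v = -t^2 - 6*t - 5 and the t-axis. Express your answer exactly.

The curve meets the t-axis where -t^2 - 6*t - 5 = 0, i.e. -(t + 1)*(t + 5) = 0, at t = -5, -1.
On [-5, -1] the curve lies above the axis; ∫[-5,-1] (-t^2 - 6*t - 5) dt = 32/3, giving area 32/3.

32/3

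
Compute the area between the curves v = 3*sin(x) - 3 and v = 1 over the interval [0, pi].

-6 + 4*pi

On [0, pi], (3*sin(x) - 3) - (1) = 3*sin(x) - 4 is ≤ 0 throughout, so the area is a single integral of |3*sin(x) - 4|.
∫[0,pi] (3*sin(x) - 4) dx = 6 - 4*pi; the area of that piece is -6 + 4*pi.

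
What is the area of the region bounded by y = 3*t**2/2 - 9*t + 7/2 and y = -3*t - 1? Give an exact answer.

Set the curves equal: 3*t**2/2 - 9*t + 7/2 = -3*t - 1, so 3*t**2/2 - 6*t + 9/2 = 0, which factors as 3*(t - 3)*(t - 1)/2 = 0. The curves meet at t = 1, 3.
On [1, 3], y = -3*t - 1 is on top; that piece has area ∫[1,3] (-(3*t**2/2 - 6*t + 9/2)) dt = 2.

2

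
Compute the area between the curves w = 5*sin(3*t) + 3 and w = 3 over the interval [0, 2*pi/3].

20/3

The difference (5*sin(3*t) + 3) - (3) = 5*sin(3*t) changes sign at t = pi/3 inside [0, 2*pi/3], so split the integral there.
∫[0,pi/3] (5*sin(3*t)) dt = 10/3.
∫[pi/3,2*pi/3] (5*sin(3*t)) dt = -10/3; the area of that piece is 10/3.
Total area = 10/3 + 10/3 = 20/3.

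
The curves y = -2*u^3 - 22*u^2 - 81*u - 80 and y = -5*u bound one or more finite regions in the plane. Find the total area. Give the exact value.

37/6

Set the curves equal: -2*u^3 - 22*u^2 - 81*u - 80 = -5*u, so -2*u^3 - 22*u^2 - 76*u - 80 = 0, which factors as -2*(u + 2)*(u + 4)*(u + 5) = 0. The curves meet at u = -5, -4, -2.
On [-5, -4], y = -5*u is on top; that piece has area ∫[-5,-4] (-(-2*u^3 - 22*u^2 - 76*u - 80)) du = 5/6.
On [-4, -2], y = -2*u^3 - 22*u^2 - 81*u - 80 is on top; that piece has area ∫[-4,-2] (-2*u^3 - 22*u^2 - 76*u - 80) du = 16/3.
Total enclosed area = 5/6 + 16/3 = 37/6.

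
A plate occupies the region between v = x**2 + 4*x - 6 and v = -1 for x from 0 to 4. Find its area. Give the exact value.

116/3

The difference (x**2 + 4*x - 6) - (-1) = x**2 + 4*x - 5 changes sign at x = 1 inside [0, 4], so split the integral there.
∫[0,1] (x**2 + 4*x - 5) dx = -8/3; the area of that piece is 8/3.
∫[1,4] (x**2 + 4*x - 5) dx = 36.
Total area = 8/3 + 36 = 116/3.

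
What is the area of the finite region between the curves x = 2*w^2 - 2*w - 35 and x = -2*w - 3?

Both boundary curves give x as a function of w, so integrate with respect to w. Setting them equal: 2*w^2 - 32 = 0, i.e. 2*(w - 4)*(w + 4) = 0, so they meet at w = -4, 4.
For w in [-4, 4], x = 2*w^2 - 2*w - 35 is on the left; area = ∫[-4,4] (-(2*w^2 - 32)) dw = 512/3.

512/3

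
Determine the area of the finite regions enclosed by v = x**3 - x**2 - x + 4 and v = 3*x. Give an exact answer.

Set the curves equal: x**3 - x**2 - x + 4 = 3*x, so x**3 - x**2 - 4*x + 4 = 0, which factors as (x - 2)*(x - 1)*(x + 2) = 0. The curves meet at x = -2, 1, 2.
On [-2, 1], v = x**3 - x**2 - x + 4 is on top; that piece has area ∫[-2,1] (x**3 - x**2 - 4*x + 4) dx = 45/4.
On [1, 2], v = 3*x is on top; that piece has area ∫[1,2] (-(x**3 - x**2 - 4*x + 4)) dx = 7/12.
Total enclosed area = 45/4 + 7/12 = 71/6.

71/6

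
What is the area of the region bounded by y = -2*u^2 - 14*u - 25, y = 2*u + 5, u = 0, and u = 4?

872/3

On [0, 4], (-2*u^2 - 14*u - 25) - (2*u + 5) = -2*u^2 - 16*u - 30 is ≤ 0 throughout, so the area is a single integral of |-2*u^2 - 16*u - 30|.
∫[0,4] (-2*u^2 - 16*u - 30) du = -872/3; the area of that piece is 872/3.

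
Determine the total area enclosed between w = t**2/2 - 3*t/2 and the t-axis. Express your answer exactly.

9/4

The curve meets the t-axis where t**2/2 - 3*t/2 = 0, i.e. t*(t - 3)/2 = 0, at t = 0, 3.
On [0, 3] the curve lies below the axis; ∫[0,3] (t**2/2 - 3*t/2) dt = -9/4, giving area 9/4.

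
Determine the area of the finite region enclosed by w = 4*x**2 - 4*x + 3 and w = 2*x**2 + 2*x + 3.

Set the curves equal: 4*x**2 - 4*x + 3 = 2*x**2 + 2*x + 3, so 2*x**2 - 6*x = 0, which factors as 2*x*(x - 3) = 0. The curves meet at x = 0, 3.
On [0, 3], w = 2*x**2 + 2*x + 3 is on top; that piece has area ∫[0,3] (-(2*x**2 - 6*x)) dx = 9.

9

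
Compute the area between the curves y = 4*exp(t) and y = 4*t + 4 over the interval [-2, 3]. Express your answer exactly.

On [-2, 3], (4*exp(t)) - (4*t + 4) = -4*t + 4*exp(t) - 4 is ≥ 0 throughout, so the area is a single integral of |-4*t + 4*exp(t) - 4|.
∫[-2,3] (-4*t + 4*exp(t) - 4) dt = -30 - 4*exp(-2) + 4*exp(3).

-30 - 4*exp(-2) + 4*exp(3)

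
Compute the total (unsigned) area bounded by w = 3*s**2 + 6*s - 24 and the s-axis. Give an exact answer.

108

The curve meets the s-axis where 3*s**2 + 6*s - 24 = 0, i.e. 3*(s - 2)*(s + 4) = 0, at s = -4, 2.
On [-4, 2] the curve lies below the axis; ∫[-4,2] (3*s**2 + 6*s - 24) ds = -108, giving area 108.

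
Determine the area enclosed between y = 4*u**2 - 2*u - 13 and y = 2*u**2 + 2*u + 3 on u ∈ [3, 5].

12

The difference (4*u**2 - 2*u - 13) - (2*u**2 + 2*u + 3) = 2*u**2 - 4*u - 16 changes sign at u = 4 inside [3, 5], so split the integral there.
∫[3,4] (2*u**2 - 4*u - 16) du = -16/3; the area of that piece is 16/3.
∫[4,5] (2*u**2 - 4*u - 16) du = 20/3.
Total area = 16/3 + 20/3 = 12.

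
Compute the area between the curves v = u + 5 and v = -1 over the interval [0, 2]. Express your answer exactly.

On [0, 2], (u + 5) - (-1) = u + 6 is ≥ 0 throughout, so the area is a single integral of |u + 6|.
∫[0,2] (u + 6) du = 14.

14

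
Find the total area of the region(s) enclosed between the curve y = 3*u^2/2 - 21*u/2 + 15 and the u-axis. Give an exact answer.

The curve meets the u-axis where 3*u^2/2 - 21*u/2 + 15 = 0, i.e. 3*(u - 5)*(u - 2)/2 = 0, at u = 2, 5.
On [2, 5] the curve lies below the axis; ∫[2,5] (3*u^2/2 - 21*u/2 + 15) du = -27/4, giving area 27/4.

27/4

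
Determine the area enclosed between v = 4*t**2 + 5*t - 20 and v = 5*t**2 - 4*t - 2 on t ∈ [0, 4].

The difference (4*t**2 + 5*t - 20) - (5*t**2 - 4*t - 2) = -t**2 + 9*t - 18 changes sign at t = 3 inside [0, 4], so split the integral there.
∫[0,3] (-t**2 + 9*t - 18) dt = -45/2; the area of that piece is 45/2.
∫[3,4] (-t**2 + 9*t - 18) dt = 7/6.
Total area = 45/2 + 7/6 = 71/3.

71/3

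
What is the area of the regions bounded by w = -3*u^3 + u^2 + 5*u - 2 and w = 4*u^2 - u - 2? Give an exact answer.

37/4

Set the curves equal: -3*u^3 + u^2 + 5*u - 2 = 4*u^2 - u - 2, so -3*u^3 - 3*u^2 + 6*u = 0, which factors as -3*u*(u - 1)*(u + 2) = 0. The curves meet at u = -2, 0, 1.
On [-2, 0], w = 4*u^2 - u - 2 is on top; that piece has area ∫[-2,0] (-(-3*u^3 - 3*u^2 + 6*u)) du = 8.
On [0, 1], w = -3*u^3 + u^2 + 5*u - 2 is on top; that piece has area ∫[0,1] (-3*u^3 - 3*u^2 + 6*u) du = 5/4.
Total enclosed area = 8 + 5/4 = 37/4.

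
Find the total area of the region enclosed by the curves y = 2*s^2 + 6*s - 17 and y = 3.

Set the curves equal: 2*s^2 + 6*s - 17 = 3, so 2*s^2 + 6*s - 20 = 0, which factors as 2*(s - 2)*(s + 5) = 0. The curves meet at s = -5, 2.
On [-5, 2], y = 3 is on top; that piece has area ∫[-5,2] (-(2*s^2 + 6*s - 20)) ds = 343/3.

343/3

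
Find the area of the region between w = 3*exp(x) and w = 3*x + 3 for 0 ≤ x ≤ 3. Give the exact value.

On [0, 3], (3*exp(x)) - (3*x + 3) = -3*x + 3*exp(x) - 3 is ≥ 0 throughout, so the area is a single integral of |-3*x + 3*exp(x) - 3|.
∫[0,3] (-3*x + 3*exp(x) - 3) dx = -51/2 + 3*exp(3).

-51/2 + 3*exp(3)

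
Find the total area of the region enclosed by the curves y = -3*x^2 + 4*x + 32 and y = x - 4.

343/2

Set the curves equal: -3*x^2 + 4*x + 32 = x - 4, so -3*x^2 + 3*x + 36 = 0, which factors as -3*(x - 4)*(x + 3) = 0. The curves meet at x = -3, 4.
On [-3, 4], y = -3*x^2 + 4*x + 32 is on top; that piece has area ∫[-3,4] (-3*x^2 + 3*x + 36) dx = 343/2.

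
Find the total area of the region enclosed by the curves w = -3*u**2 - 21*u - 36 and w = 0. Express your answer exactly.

Set the curves equal: -3*u**2 - 21*u - 36 = 0, so -3*u**2 - 21*u - 36 = 0, which factors as -3*(u + 3)*(u + 4) = 0. The curves meet at u = -4, -3.
On [-4, -3], w = -3*u**2 - 21*u - 36 is on top; that piece has area ∫[-4,-3] (-3*u**2 - 21*u - 36) du = 1/2.

1/2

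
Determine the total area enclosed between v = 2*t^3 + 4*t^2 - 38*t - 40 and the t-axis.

2521/6

The curve meets the t-axis where 2*t^3 + 4*t^2 - 38*t - 40 = 0, i.e. 2*(t - 4)*(t + 1)*(t + 5) = 0, at t = -5, -1, 4.
On [-5, -1] the curve lies above the axis; ∫[-5,-1] (2*t^3 + 4*t^2 - 38*t - 40) dt = 448/3, giving area 448/3.
On [-1, 4] the curve lies below the axis; ∫[-1,4] (2*t^3 + 4*t^2 - 38*t - 40) dt = -1625/6, giving area 1625/6.
Total area = 448/3 + 1625/6 = 2521/6.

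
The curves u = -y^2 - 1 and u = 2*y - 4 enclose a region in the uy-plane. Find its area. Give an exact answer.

Both boundary curves give u as a function of y, so integrate with respect to y. Setting them equal: -y^2 - 2*y + 3 = 0, i.e. -(y - 1)*(y + 3) = 0, so they meet at y = -3, 1.
For y in [-3, 1], u = -y^2 - 1 is on the right; area = ∫[-3,1] (-y^2 - 2*y + 3) dy = 32/3.

32/3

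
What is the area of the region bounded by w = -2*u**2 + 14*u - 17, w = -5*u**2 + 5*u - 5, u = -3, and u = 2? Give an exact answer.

129/2

The difference (-2*u**2 + 14*u - 17) - (-5*u**2 + 5*u - 5) = 3*u**2 + 9*u - 12 changes sign at u = 1 inside [-3, 2], so split the integral there.
∫[-3,1] (3*u**2 + 9*u - 12) du = -56; the area of that piece is 56.
∫[1,2] (3*u**2 + 9*u - 12) du = 17/2.
Total area = 56 + 17/2 = 129/2.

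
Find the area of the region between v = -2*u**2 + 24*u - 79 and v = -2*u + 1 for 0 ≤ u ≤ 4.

464/3

On [0, 4], (-2*u**2 + 24*u - 79) - (-2*u + 1) = -2*u**2 + 26*u - 80 is ≤ 0 throughout, so the area is a single integral of |-2*u**2 + 26*u - 80|.
∫[0,4] (-2*u**2 + 26*u - 80) du = -464/3; the area of that piece is 464/3.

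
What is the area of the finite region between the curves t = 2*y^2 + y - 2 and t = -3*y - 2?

Both boundary curves give t as a function of y, so integrate with respect to y. Setting them equal: 2*y^2 + 4*y = 0, i.e. 2*y*(y + 2) = 0, so they meet at y = -2, 0.
For y in [-2, 0], t = 2*y^2 + y - 2 is on the left; area = ∫[-2,0] (-(2*y^2 + 4*y)) dy = 8/3.

8/3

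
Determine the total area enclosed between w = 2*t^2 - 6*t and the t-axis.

The curve meets the t-axis where 2*t^2 - 6*t = 0, i.e. 2*t*(t - 3) = 0, at t = 0, 3.
On [0, 3] the curve lies below the axis; ∫[0,3] (2*t^2 - 6*t) dt = -9, giving area 9.

9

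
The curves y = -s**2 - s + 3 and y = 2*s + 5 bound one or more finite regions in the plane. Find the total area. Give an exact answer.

1/6

Set the curves equal: -s**2 - s + 3 = 2*s + 5, so -s**2 - 3*s - 2 = 0, which factors as -(s + 1)*(s + 2) = 0. The curves meet at s = -2, -1.
On [-2, -1], y = -s**2 - s + 3 is on top; that piece has area ∫[-2,-1] (-s**2 - 3*s - 2) ds = 1/6.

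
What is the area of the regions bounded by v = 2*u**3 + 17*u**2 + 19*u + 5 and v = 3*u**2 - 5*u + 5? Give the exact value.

71/3

Set the curves equal: 2*u**3 + 17*u**2 + 19*u + 5 = 3*u**2 - 5*u + 5, so 2*u**3 + 14*u**2 + 24*u = 0, which factors as 2*u*(u + 3)*(u + 4) = 0. The curves meet at u = -4, -3, 0.
On [-4, -3], v = 2*u**3 + 17*u**2 + 19*u + 5 is on top; that piece has area ∫[-4,-3] (2*u**3 + 14*u**2 + 24*u) du = 7/6.
On [-3, 0], v = 3*u**2 - 5*u + 5 is on top; that piece has area ∫[-3,0] (-(2*u**3 + 14*u**2 + 24*u)) du = 45/2.
Total enclosed area = 7/6 + 45/2 = 71/3.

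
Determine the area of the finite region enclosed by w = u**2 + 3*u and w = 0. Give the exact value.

9/2

Set the curves equal: u**2 + 3*u = 0, so u**2 + 3*u = 0, which factors as u*(u + 3) = 0. The curves meet at u = -3, 0.
On [-3, 0], w = 0 is on top; that piece has area ∫[-3,0] (-(u**2 + 3*u)) du = 9/2.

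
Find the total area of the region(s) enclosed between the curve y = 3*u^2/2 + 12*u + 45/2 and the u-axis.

The curve meets the u-axis where 3*u^2/2 + 12*u + 45/2 = 0, i.e. 3*(u + 3)*(u + 5)/2 = 0, at u = -5, -3.
On [-5, -3] the curve lies below the axis; ∫[-5,-3] (3*u^2/2 + 12*u + 45/2) du = -2, giving area 2.

2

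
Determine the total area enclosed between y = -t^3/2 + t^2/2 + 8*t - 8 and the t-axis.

The curve meets the t-axis where -t^3/2 + t^2/2 + 8*t - 8 = 0, i.e. -(t - 4)*(t - 1)*(t + 4)/2 = 0, at t = -4, 1, 4.
On [-4, 1] the curve lies below the axis; ∫[-4,1] (-t^3/2 + t^2/2 + 8*t - 8) dt = -1375/24, giving area 1375/24.
On [1, 4] the curve lies above the axis; ∫[1,4] (-t^3/2 + t^2/2 + 8*t - 8) dt = 117/8, giving area 117/8.
Total area = 1375/24 + 117/8 = 863/12.

863/12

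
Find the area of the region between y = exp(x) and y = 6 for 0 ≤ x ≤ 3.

-29 + exp(3) + 12*log(6)

The difference (exp(x)) - (6) = exp(x) - 6 changes sign at x = log(6) inside [0, 3], so split the integral there.
∫[0,log(6)] (exp(x) - 6) dx = 5 - log(46656); the area of that piece is -5 + log(46656).
∫[log(6),3] (exp(x) - 6) dx = -24 + 6*log(6) + exp(3).
Total area = (-5 + log(46656)) + (-24 + 6*log(6) + exp(3)) = -29 + exp(3) + 12*log(6).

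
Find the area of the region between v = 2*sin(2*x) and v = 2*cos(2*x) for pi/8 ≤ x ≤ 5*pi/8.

2*sqrt(2)

On [pi/8, 5*pi/8], (2*sin(2*x)) - (2*cos(2*x)) = 2*sin(2*x) - 2*cos(2*x) is ≥ 0 throughout, so the area is a single integral of |2*sin(2*x) - 2*cos(2*x)|.
∫[pi/8,5*pi/8] (2*sin(2*x) - 2*cos(2*x)) dx = 2*sqrt(2).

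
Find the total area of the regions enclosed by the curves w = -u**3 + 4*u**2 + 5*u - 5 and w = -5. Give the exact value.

Set the curves equal: -u**3 + 4*u**2 + 5*u - 5 = -5, so -u**3 + 4*u**2 + 5*u = 0, which factors as -u*(u - 5)*(u + 1) = 0. The curves meet at u = -1, 0, 5.
On [-1, 0], w = -5 is on top; that piece has area ∫[-1,0] (-(-u**3 + 4*u**2 + 5*u)) du = 11/12.
On [0, 5], w = -u**3 + 4*u**2 + 5*u - 5 is on top; that piece has area ∫[0,5] (-u**3 + 4*u**2 + 5*u) du = 875/12.
Total enclosed area = 11/12 + 875/12 = 443/6.

443/6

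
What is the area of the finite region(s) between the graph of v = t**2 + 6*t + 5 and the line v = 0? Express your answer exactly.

32/3

The curve meets the t-axis where t**2 + 6*t + 5 = 0, i.e. (t + 1)*(t + 5) = 0, at t = -5, -1.
On [-5, -1] the curve lies below the axis; ∫[-5,-1] (t**2 + 6*t + 5) dt = -32/3, giving area 32/3.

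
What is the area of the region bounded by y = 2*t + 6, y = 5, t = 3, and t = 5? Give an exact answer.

On [3, 5], (2*t + 6) - (5) = 2*t + 1 is ≥ 0 throughout, so the area is a single integral of |2*t + 1|.
∫[3,5] (2*t + 1) dt = 18.

18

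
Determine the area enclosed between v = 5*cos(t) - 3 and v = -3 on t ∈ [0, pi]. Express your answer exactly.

10

The difference (5*cos(t) - 3) - (-3) = 5*cos(t) changes sign at t = pi/2 inside [0, pi], so split the integral there.
∫[0,pi/2] (5*cos(t)) dt = 5.
∫[pi/2,pi] (5*cos(t)) dt = -5; the area of that piece is 5.
Total area = 5 + 5 = 10.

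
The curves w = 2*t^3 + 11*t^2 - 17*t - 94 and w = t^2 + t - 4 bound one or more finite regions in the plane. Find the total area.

1136/3

Set the curves equal: 2*t^3 + 11*t^2 - 17*t - 94 = t^2 + t - 4, so 2*t^3 + 10*t^2 - 18*t - 90 = 0, which factors as 2*(t - 3)*(t + 3)*(t + 5) = 0. The curves meet at t = -5, -3, 3.
On [-5, -3], w = 2*t^3 + 11*t^2 - 17*t - 94 is on top; that piece has area ∫[-5,-3] (2*t^3 + 10*t^2 - 18*t - 90) dt = 56/3.
On [-3, 3], w = t^2 + t - 4 is on top; that piece has area ∫[-3,3] (-(2*t^3 + 10*t^2 - 18*t - 90)) dt = 360.
Total enclosed area = 56/3 + 360 = 1136/3.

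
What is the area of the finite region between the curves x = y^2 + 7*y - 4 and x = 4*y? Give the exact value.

Both boundary curves give x as a function of y, so integrate with respect to y. Setting them equal: y^2 + 3*y - 4 = 0, i.e. (y - 1)*(y + 4) = 0, so they meet at y = -4, 1.
For y in [-4, 1], x = y^2 + 7*y - 4 is on the left; area = ∫[-4,1] (-(y^2 + 3*y - 4)) dy = 125/6.

125/6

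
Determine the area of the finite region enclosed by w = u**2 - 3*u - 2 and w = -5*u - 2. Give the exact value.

Set the curves equal: u**2 - 3*u - 2 = -5*u - 2, so u**2 + 2*u = 0, which factors as u*(u + 2) = 0. The curves meet at u = -2, 0.
On [-2, 0], w = -5*u - 2 is on top; that piece has area ∫[-2,0] (-(u**2 + 2*u)) du = 4/3.

4/3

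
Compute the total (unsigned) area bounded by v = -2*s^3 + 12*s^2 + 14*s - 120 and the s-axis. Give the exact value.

The curve meets the s-axis where -2*s^3 + 12*s^2 + 14*s - 120 = 0, i.e. -2*(s - 5)*(s - 4)*(s + 3) = 0, at s = -3, 4, 5.
On [-3, 4] the curve lies below the axis; ∫[-3,4] (-2*s^3 + 12*s^2 + 14*s - 120) ds = -1029/2, giving area 1029/2.
On [4, 5] the curve lies above the axis; ∫[4,5] (-2*s^3 + 12*s^2 + 14*s - 120) ds = 5/2, giving area 5/2.
Total area = 1029/2 + 5/2 = 517.

517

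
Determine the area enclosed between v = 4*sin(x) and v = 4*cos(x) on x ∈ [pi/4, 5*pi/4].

On [pi/4, 5*pi/4], (4*sin(x)) - (4*cos(x)) = 4*sin(x) - 4*cos(x) is ≥ 0 throughout, so the area is a single integral of |4*sin(x) - 4*cos(x)|.
∫[pi/4,5*pi/4] (4*sin(x) - 4*cos(x)) dx = 8*sqrt(2).

8*sqrt(2)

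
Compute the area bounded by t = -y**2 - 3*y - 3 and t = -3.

Both boundary curves give t as a function of y, so integrate with respect to y. Setting them equal: -y**2 - 3*y = 0, i.e. -y*(y + 3) = 0, so they meet at y = -3, 0.
For y in [-3, 0], t = -y**2 - 3*y - 3 is on the right; area = ∫[-3,0] (-y**2 - 3*y) dy = 9/2.

9/2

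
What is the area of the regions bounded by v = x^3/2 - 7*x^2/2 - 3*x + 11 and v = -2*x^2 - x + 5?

Set the curves equal: x^3/2 - 7*x^2/2 - 3*x + 11 = -2*x^2 - x + 5, so x^3/2 - 3*x^2/2 - 2*x + 6 = 0, which factors as (x - 3)*(x - 2)*(x + 2)/2 = 0. The curves meet at x = -2, 2, 3.
On [-2, 2], v = x^3/2 - 7*x^2/2 - 3*x + 11 is on top; that piece has area ∫[-2,2] (x^3/2 - 3*x^2/2 - 2*x + 6) dx = 16.
On [2, 3], v = -2*x^2 - x + 5 is on top; that piece has area ∫[2,3] (-(x^3/2 - 3*x^2/2 - 2*x + 6)) dx = 3/8.
Total enclosed area = 16 + 3/8 = 131/8.

131/8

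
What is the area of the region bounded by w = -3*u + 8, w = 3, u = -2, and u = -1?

19/2

On [-2, -1], (-3*u + 8) - (3) = -3*u + 5 is ≥ 0 throughout, so the area is a single integral of |-3*u + 5|.
∫[-2,-1] (-3*u + 5) du = 19/2.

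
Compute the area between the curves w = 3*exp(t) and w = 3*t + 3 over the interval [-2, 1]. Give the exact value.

On [-2, 1], (3*exp(t)) - (3*t + 3) = -3*t + 3*exp(t) - 3 is ≥ 0 throughout, so the area is a single integral of |-3*t + 3*exp(t) - 3|.
∫[-2,1] (-3*t + 3*exp(t) - 3) dt = -9/2 - 3*exp(-2) + 3*exp(1).

-9/2 - 3*exp(-2) + 3*exp(1)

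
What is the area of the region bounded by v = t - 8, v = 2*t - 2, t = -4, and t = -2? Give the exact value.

6

On [-4, -2], (t - 8) - (2*t - 2) = -t - 6 is ≤ 0 throughout, so the area is a single integral of |-t - 6|.
∫[-4,-2] (-t - 6) dt = -6; the area of that piece is 6.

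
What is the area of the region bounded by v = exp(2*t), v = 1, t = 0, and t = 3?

-7/2 + exp(6)/2

On [0, 3], (exp(2*t)) - (1) = exp(2*t) - 1 is ≥ 0 throughout, so the area is a single integral of |exp(2*t) - 1|.
∫[0,3] (exp(2*t) - 1) dt = -7/2 + exp(6)/2.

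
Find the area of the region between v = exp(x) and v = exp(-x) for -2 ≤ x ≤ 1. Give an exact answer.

-4 + exp(-2) + exp(-1) + exp(1) + exp(2)

The difference (exp(x)) - (exp(-x)) = exp(x) - exp(-x) changes sign at x = 0 inside [-2, 1], so split the integral there.
∫[-2,0] (exp(x) - exp(-x)) dx = -exp(2) - exp(-2) + 2; the area of that piece is -2 + exp(-2) + exp(2).
∫[0,1] (exp(x) - exp(-x)) dx = -2 + exp(-1) + exp(1).
Total area = (-2 + exp(-2) + exp(2)) + (-2 + exp(-1) + exp(1)) = -4 + exp(-2) + exp(-1) + exp(1) + exp(2).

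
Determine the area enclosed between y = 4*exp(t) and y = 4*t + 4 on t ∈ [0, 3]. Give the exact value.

-34 + 4*exp(3)

On [0, 3], (4*exp(t)) - (4*t + 4) = -4*t + 4*exp(t) - 4 is ≥ 0 throughout, so the area is a single integral of |-4*t + 4*exp(t) - 4|.
∫[0,3] (-4*t + 4*exp(t) - 4) dt = -34 + 4*exp(3).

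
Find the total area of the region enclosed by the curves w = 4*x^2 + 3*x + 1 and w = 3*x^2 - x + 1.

32/3

Set the curves equal: 4*x^2 + 3*x + 1 = 3*x^2 - x + 1, so x^2 + 4*x = 0, which factors as x*(x + 4) = 0. The curves meet at x = -4, 0.
On [-4, 0], w = 3*x^2 - x + 1 is on top; that piece has area ∫[-4,0] (-(x^2 + 4*x)) dx = 32/3.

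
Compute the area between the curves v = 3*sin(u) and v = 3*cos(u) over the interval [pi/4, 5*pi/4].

On [pi/4, 5*pi/4], (3*sin(u)) - (3*cos(u)) = 3*sin(u) - 3*cos(u) is ≥ 0 throughout, so the area is a single integral of |3*sin(u) - 3*cos(u)|.
∫[pi/4,5*pi/4] (3*sin(u) - 3*cos(u)) du = 6*sqrt(2).

6*sqrt(2)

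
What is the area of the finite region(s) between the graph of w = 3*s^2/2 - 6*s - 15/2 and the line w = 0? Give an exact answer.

54

The curve meets the s-axis where 3*s^2/2 - 6*s - 15/2 = 0, i.e. 3*(s - 5)*(s + 1)/2 = 0, at s = -1, 5.
On [-1, 5] the curve lies below the axis; ∫[-1,5] (3*s^2/2 - 6*s - 15/2) ds = -54, giving area 54.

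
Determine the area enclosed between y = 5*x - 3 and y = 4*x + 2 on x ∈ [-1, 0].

On [-1, 0], (5*x - 3) - (4*x + 2) = x - 5 is ≤ 0 throughout, so the area is a single integral of |x - 5|.
∫[-1,0] (x - 5) dx = -11/2; the area of that piece is 11/2.

11/2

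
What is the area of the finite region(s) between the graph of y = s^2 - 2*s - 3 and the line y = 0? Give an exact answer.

The curve meets the s-axis where s^2 - 2*s - 3 = 0, i.e. (s - 3)*(s + 1) = 0, at s = -1, 3.
On [-1, 3] the curve lies below the axis; ∫[-1,3] (s^2 - 2*s - 3) ds = -32/3, giving area 32/3.

32/3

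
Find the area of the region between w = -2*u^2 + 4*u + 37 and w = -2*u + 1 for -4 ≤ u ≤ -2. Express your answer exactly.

The difference (-2*u^2 + 4*u + 37) - (-2*u + 1) = -2*u^2 + 6*u + 36 changes sign at u = -3 inside [-4, -2], so split the integral there.
∫[-4,-3] (-2*u^2 + 6*u + 36) du = -29/3; the area of that piece is 29/3.
∫[-3,-2] (-2*u^2 + 6*u + 36) du = 25/3.
Total area = 29/3 + 25/3 = 18.

18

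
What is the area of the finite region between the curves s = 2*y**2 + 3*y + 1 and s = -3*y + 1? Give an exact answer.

9

Both boundary curves give s as a function of y, so integrate with respect to y. Setting them equal: 2*y**2 + 6*y = 0, i.e. 2*y*(y + 3) = 0, so they meet at y = -3, 0.
For y in [-3, 0], s = 2*y**2 + 3*y + 1 is on the left; area = ∫[-3,0] (-(2*y**2 + 6*y)) dy = 9.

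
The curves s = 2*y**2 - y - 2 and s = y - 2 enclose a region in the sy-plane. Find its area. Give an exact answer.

1/3

Both boundary curves give s as a function of y, so integrate with respect to y. Setting them equal: 2*y**2 - 2*y = 0, i.e. 2*y*(y - 1) = 0, so they meet at y = 0, 1.
For y in [0, 1], s = 2*y**2 - y - 2 is on the left; area = ∫[0,1] (-(2*y**2 - 2*y)) dy = 1/3.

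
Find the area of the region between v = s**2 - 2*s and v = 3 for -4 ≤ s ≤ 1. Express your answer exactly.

97/3

The difference (s**2 - 2*s) - (3) = s**2 - 2*s - 3 changes sign at s = -1 inside [-4, 1], so split the integral there.
∫[-4,-1] (s**2 - 2*s - 3) ds = 27.
∫[-1,1] (s**2 - 2*s - 3) ds = -16/3; the area of that piece is 16/3.
Total area = 27 + 16/3 = 97/3.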